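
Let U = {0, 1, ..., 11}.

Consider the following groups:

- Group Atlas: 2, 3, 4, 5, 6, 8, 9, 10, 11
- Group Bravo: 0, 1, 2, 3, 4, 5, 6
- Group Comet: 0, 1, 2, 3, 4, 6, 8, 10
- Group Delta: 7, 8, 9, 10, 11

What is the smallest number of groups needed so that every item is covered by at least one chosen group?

2

Bravo and Delta together: Bravo ∪ Delta = {0, 1, 2, 3, 4, 5, 6, 7, 8, 9, 10, 11} — every item is covered.
No single group has all 12 items (the largest, Atlas, has 9), so 2 is optimal.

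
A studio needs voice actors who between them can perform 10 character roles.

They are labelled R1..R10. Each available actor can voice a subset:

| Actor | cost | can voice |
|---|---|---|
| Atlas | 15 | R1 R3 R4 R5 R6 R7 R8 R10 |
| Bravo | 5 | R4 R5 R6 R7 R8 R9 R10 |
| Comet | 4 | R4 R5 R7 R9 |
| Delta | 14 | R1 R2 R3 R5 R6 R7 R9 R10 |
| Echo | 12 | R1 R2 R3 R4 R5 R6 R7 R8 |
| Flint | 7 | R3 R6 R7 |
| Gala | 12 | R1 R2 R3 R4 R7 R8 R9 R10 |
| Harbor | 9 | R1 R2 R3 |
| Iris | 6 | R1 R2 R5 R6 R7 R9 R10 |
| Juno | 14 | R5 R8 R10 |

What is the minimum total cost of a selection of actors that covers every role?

14

Bravo, Harbor together cover every role (Bravo ∪ Harbor = {R1, R2, R3, R4, R5, R6, R7, R8, R9, R10}); total cost 5 + 9 = 14.
No covering selection has total cost below 14.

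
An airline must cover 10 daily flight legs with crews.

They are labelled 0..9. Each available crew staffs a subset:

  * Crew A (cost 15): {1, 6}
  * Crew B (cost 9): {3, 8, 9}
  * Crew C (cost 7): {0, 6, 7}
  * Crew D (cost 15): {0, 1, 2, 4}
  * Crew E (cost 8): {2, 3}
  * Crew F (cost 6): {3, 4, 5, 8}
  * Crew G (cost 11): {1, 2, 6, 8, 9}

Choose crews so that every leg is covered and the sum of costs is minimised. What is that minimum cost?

24

C, F, G together cover every leg (C ∪ F ∪ G = {0, 1, 2, 3, 4, 5, 6, 7, 8, 9}); total cost 7 + 6 + 11 = 24.
No covering selection has total cost below 24.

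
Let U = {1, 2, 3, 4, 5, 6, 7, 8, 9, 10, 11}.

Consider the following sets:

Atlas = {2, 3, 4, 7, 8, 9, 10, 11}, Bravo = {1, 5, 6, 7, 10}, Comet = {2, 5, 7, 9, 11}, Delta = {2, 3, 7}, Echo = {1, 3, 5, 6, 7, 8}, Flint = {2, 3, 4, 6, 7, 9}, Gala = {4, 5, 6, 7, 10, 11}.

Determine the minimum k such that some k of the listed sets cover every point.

Atlas and Echo together: Atlas ∪ Echo = {1, 2, 3, 4, 5, 6, 7, 8, 9, 10, 11} — every point is covered.
No single set has all 11 points (the largest, Atlas, has 8), so 2 is optimal.

2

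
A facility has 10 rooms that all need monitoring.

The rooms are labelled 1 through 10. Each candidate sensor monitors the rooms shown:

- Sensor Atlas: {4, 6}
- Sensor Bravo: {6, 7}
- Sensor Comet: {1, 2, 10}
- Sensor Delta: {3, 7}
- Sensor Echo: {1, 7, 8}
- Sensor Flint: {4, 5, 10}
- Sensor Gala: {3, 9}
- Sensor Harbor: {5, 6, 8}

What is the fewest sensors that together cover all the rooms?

Comet and Echo and Flint and Gala and Harbor together: Comet ∪ Echo ∪ Flint ∪ Gala ∪ Harbor = {1, 2, 3, 4, 5, 6, 7, 8, 9, 10} — every room is covered.
No 4 of the 8 sensors cover everything (all 70 combinations miss at least one room), so 5 is optimal.

5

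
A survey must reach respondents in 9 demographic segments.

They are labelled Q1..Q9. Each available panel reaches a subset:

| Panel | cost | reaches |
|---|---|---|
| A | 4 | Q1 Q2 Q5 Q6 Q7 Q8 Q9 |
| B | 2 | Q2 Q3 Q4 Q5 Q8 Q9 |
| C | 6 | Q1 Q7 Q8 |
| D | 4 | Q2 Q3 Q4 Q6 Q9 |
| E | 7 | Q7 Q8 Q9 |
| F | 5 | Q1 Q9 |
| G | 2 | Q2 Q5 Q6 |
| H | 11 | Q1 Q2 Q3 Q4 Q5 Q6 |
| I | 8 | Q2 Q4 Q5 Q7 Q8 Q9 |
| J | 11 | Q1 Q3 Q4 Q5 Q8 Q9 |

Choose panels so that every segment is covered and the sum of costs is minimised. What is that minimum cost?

A, B together cover every segment (A ∪ B = {Q1, Q2, Q3, Q4, Q5, Q6, Q7, Q8, Q9}); total cost 4 + 2 = 6.
No covering selection has total cost below 6.

6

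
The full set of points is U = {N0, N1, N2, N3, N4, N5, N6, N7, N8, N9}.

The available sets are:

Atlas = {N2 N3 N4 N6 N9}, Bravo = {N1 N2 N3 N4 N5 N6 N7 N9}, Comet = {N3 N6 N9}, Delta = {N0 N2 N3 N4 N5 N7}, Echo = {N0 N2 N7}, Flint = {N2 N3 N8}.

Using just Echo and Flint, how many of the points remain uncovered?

Union of Echo, Flint = {N0, N2, N3, N7, N8}.
Not covered: N1, N4, N5, N6, N9 — 5 points.

5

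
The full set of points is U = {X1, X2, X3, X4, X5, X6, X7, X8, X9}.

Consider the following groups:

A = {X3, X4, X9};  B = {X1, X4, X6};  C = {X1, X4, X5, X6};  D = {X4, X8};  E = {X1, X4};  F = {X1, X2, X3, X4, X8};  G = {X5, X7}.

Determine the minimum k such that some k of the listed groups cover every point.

Take {A, B, F, G}. Their union is {X1, X2, X3, X4, X5, X6, X7, X8, X9}, which is all 9 points.
No 3 of the 7 groups cover everything (all 35 combinations miss at least one point), so 4 is optimal.

4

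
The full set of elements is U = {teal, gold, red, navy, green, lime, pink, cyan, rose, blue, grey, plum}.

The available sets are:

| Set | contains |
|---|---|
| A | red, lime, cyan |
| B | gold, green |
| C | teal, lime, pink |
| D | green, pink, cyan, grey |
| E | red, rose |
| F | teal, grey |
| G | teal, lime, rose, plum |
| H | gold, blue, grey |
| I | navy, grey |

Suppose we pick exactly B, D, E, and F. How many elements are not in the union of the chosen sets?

4

Union of B, D, E, F = {teal, gold, red, green, pink, cyan, rose, grey}.
Not covered: navy, lime, blue, plum — 4 elements.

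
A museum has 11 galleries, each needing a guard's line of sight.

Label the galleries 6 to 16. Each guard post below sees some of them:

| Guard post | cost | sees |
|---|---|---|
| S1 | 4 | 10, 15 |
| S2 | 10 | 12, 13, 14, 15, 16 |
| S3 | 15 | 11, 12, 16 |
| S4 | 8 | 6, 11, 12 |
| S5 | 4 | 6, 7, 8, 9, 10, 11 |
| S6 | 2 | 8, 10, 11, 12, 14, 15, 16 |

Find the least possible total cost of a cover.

S2, S5 together cover every gallery (S2 ∪ S5 = {6, 7, 8, 9, 10, 11, 12, 13, 14, 15, 16}); total cost 10 + 4 = 14.
The greedy pick S6, S5, S2 costs 16; no covering selection beats 14.

14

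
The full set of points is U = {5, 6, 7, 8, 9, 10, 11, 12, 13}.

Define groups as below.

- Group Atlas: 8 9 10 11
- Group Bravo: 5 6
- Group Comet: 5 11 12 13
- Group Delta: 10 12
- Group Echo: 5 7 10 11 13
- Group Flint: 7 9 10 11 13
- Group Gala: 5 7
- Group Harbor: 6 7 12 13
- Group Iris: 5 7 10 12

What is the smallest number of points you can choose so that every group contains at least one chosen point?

3

The 3 points {5, 7, 10} hit every group.
No choice of 2 points meets every group, so 3 is the minimum.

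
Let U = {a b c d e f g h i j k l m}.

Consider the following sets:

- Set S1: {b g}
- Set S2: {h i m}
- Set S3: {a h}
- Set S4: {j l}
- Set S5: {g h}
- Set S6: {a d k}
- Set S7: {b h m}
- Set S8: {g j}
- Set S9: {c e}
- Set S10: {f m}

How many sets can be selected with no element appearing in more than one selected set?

S1, S3, S4, S9, S10 are pairwise disjoint (S1={b,g}; S3={a,h}; S4={j,l}; S9={c,e}; S10={f,m}).
Every remaining set overlaps one of these, and no 6 of the listed sets are pairwise disjoint, so 5 is the maximum.

5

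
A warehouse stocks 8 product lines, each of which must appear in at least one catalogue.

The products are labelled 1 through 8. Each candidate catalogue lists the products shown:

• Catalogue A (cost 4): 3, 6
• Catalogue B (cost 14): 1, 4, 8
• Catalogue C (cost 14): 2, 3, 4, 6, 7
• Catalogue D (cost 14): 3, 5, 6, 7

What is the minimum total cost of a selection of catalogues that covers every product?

42

B, C, D together cover every product (B ∪ C ∪ D = {1, 2, 3, 4, 5, 6, 7, 8}); total cost 14 + 14 + 14 = 42.
The greedy pick A, B, C, D costs 46; no covering selection beats 42.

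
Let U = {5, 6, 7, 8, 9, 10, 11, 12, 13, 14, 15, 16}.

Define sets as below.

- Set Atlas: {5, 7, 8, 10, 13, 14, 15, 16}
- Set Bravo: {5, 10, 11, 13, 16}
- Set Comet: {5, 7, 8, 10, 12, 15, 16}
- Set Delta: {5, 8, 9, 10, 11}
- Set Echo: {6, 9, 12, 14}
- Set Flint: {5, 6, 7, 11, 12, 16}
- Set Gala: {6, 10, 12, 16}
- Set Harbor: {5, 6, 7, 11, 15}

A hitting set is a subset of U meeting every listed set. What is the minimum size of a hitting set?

The 2 items {5, 12} hit every set.
The sets Bravo, Echo are pairwise disjoint, so any hitting set needs a separate item for each — at least 2. Hence 2 is optimal.

2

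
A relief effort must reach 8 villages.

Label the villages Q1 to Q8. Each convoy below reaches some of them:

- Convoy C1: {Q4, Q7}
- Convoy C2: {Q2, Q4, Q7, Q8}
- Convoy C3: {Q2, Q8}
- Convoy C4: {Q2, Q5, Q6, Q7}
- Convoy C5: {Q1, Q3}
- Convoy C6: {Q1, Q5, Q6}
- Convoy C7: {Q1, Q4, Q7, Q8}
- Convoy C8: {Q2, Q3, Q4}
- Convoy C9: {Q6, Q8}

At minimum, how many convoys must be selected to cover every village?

Take {C4, C7, C8}. Their union is {Q1, Q2, Q3, Q4, Q5, Q6, Q7, Q8}, which is all 8 villages.
No 2 of the 9 convoys cover everything (all 36 combinations miss at least one village), so 3 is optimal.

3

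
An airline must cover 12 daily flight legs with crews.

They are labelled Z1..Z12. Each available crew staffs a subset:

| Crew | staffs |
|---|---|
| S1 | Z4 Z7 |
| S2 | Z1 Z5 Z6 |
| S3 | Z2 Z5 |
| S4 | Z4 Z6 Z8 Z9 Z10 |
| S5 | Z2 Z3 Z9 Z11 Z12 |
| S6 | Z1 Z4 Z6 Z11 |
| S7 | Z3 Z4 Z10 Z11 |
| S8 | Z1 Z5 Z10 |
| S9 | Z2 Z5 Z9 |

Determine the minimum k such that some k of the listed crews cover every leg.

4

Take {S1, S2, S4, S5}. Their union is {Z1, Z2, Z3, Z4, Z5, Z6, Z7, Z8, Z9, Z10, Z11, Z12}, which is all 12 legs.
No 3 of the 9 crews cover everything (all 84 combinations miss at least one leg), so 4 is optimal.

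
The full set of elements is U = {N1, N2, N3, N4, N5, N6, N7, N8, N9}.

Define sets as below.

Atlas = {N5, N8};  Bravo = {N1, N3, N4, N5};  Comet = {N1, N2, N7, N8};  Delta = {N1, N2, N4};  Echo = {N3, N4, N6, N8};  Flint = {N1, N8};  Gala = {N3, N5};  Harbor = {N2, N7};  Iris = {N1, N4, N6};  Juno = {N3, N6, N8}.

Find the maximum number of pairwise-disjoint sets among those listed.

3

Flint, Gala, Harbor are pairwise disjoint (Flint={N1,N8}; Gala={N3,N5}; Harbor={N2,N7}).
Every remaining set overlaps one of these, and no 4 of the listed sets are pairwise disjoint, so 3 is the maximum.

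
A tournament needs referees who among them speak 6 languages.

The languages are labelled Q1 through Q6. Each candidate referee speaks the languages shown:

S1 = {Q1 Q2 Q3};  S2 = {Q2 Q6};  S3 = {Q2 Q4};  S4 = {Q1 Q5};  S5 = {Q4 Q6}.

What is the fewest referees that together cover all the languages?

3

S1 and S4 and S5 together: S1 ∪ S4 ∪ S5 = {Q1, Q2, Q3, Q4, Q5, Q6} — every language is covered.
Only S1 contains Q3, so S1 is forced; the remaining 3 languages need at least 2 more referees (each remaining referee adds at most 2) — so at least 3 referees are needed, and 3 is optimal.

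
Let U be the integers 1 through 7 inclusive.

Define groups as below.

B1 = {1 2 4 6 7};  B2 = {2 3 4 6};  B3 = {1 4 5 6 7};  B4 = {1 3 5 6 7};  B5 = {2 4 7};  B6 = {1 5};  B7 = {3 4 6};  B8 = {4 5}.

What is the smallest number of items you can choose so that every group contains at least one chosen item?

2

The 2 items {1, 4} hit every group.
The groups B6, B7 are pairwise disjoint, so any hitting set needs a separate item for each — at least 2. Hence 2 is optimal.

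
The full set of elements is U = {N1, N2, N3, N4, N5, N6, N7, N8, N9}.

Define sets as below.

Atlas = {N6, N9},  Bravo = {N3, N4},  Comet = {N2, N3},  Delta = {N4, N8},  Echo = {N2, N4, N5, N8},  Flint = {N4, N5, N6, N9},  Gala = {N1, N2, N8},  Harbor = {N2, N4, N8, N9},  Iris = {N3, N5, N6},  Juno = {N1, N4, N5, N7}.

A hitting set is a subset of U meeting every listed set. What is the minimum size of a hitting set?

3

The 3 elements {N2, N4, N6} hit every set.
The sets Atlas, Bravo, Gala are pairwise disjoint, so any hitting set needs a separate element for each — at least 3. Hence 3 is optimal.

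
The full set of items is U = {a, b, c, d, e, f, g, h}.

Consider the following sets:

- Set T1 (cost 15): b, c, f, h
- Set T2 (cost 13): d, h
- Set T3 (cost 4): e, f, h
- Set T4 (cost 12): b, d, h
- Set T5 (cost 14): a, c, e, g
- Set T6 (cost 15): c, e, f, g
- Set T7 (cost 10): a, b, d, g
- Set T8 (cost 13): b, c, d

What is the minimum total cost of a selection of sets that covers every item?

27

T3, T7, T8 together cover every item (T3 ∪ T7 ∪ T8 = {a, b, c, d, e, f, g, h}); total cost 4 + 10 + 13 = 27.
No covering selection has total cost below 27.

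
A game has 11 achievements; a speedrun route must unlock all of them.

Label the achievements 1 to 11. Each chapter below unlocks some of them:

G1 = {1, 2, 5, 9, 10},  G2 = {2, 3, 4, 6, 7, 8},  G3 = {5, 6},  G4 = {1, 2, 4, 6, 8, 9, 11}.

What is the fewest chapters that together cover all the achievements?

3

G1 and G2 and G4 together: G1 ∪ G2 ∪ G4 = {1, 2, 3, 4, 5, 6, 7, 8, 9, 10, 11} — every achievement is covered.
Only G2 contains 3, so G2 is forced; the remaining 5 achievements need at least 2 more chapters (each remaining chapter adds at most 4) — so at least 3 chapters are needed, and 3 is optimal.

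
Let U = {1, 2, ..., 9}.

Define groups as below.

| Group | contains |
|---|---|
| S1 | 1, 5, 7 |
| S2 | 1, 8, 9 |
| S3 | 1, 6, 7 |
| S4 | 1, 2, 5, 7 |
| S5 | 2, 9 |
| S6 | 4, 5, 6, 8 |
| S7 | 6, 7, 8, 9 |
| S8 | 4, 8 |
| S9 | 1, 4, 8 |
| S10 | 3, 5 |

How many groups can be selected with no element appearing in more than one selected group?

4

S3, S5, S8, S10 are pairwise disjoint (S3={1,6,7}; S5={2,9}; S8={4,8}; S10={3,5}).
Every remaining group overlaps one of these, and no 5 of the listed groups are pairwise disjoint, so 4 is the maximum.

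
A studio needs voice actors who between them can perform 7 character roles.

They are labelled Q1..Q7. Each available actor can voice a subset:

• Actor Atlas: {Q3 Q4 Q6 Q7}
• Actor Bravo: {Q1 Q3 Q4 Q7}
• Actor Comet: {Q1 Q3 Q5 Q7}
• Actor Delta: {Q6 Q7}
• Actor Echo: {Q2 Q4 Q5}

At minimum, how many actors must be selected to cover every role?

Take {Comet, Delta, Echo}. Their union is {Q1, Q2, Q3, Q4, Q5, Q6, Q7}, which is all 7 roles.
Only Echo contains Q2, so Echo is forced; the remaining 4 roles need at least 2 more actors (each remaining actor adds at most 3) — so at least 3 actors are needed, and 3 is optimal.

3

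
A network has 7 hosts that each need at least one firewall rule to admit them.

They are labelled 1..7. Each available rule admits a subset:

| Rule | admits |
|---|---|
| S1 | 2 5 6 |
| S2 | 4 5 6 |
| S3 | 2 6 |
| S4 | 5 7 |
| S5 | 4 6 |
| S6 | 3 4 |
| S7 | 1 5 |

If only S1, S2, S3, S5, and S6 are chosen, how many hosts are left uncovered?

2

Union of S1, S2, S3, S5, S6 = {2, 3, 4, 5, 6}.
Not covered: 1, 7 — 2 hosts.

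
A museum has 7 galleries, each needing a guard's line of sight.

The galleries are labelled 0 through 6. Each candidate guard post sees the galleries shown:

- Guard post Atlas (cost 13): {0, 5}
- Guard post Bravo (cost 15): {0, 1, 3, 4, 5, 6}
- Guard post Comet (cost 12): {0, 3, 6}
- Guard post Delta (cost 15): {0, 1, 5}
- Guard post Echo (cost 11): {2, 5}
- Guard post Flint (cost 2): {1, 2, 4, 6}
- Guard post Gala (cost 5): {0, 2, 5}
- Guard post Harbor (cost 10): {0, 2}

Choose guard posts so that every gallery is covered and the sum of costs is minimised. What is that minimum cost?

17

Bravo, Flint together cover every gallery (Bravo ∪ Flint = {0, 1, 2, 3, 4, 5, 6}); total cost 15 + 2 = 17.
The greedy pick Flint, Gala, Comet costs 19; no covering selection beats 17.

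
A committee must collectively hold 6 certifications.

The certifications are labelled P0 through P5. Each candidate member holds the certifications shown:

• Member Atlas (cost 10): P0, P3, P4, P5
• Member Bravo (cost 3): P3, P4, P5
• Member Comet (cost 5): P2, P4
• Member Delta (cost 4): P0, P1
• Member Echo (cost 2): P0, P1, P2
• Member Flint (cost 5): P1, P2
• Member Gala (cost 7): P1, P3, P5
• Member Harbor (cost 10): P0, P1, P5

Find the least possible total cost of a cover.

5

Bravo, Echo together cover every certification (Bravo ∪ Echo = {P0, P1, P2, P3, P4, P5}); total cost 3 + 2 = 5.
No covering selection has total cost below 5.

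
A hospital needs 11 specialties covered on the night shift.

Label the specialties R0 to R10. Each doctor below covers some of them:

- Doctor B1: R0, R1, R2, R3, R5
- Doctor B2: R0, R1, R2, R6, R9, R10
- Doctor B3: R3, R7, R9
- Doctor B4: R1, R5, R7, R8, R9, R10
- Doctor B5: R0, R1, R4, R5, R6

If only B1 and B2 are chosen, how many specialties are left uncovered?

Union of B1, B2 = {R0, R1, R2, R3, R5, R6, R9, R10}.
Not covered: R4, R7, R8 — 3 specialties.

3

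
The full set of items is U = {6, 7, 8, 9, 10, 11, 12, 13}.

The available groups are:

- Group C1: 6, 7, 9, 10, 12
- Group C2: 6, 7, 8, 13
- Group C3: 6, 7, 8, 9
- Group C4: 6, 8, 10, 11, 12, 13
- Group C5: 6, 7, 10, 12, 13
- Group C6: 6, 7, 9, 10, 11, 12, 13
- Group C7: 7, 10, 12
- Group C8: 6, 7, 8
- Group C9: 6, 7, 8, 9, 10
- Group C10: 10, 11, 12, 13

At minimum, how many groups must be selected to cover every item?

2

C4 and C6 together: C4 ∪ C6 = {6, 7, 8, 9, 10, 11, 12, 13} — every item is covered.
No single group has all 8 items (the largest, C6, has 7), so 2 is optimal.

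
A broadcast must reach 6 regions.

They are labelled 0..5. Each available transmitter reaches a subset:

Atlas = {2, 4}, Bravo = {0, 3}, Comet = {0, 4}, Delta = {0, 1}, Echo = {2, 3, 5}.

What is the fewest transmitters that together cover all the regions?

Take {Atlas, Delta, Echo}. Their union is {0, 1, 2, 3, 4, 5}, which is all 6 regions.
Only Delta contains 1, so Delta is forced; the remaining 4 regions need at least 2 more transmitters (each remaining transmitter adds at most 3) — so at least 3 transmitters are needed, and 3 is optimal.

3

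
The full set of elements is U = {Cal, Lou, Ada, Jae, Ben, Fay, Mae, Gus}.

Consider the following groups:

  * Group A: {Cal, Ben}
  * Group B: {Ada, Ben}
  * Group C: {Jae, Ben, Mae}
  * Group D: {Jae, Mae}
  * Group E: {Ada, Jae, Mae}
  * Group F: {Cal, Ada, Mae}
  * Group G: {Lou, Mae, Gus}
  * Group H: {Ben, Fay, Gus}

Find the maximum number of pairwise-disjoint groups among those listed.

E, H are pairwise disjoint (E={Ada,Jae,Mae}; H={Ben,Fay,Gus}).
Every remaining group overlaps one of these, and no 3 of the listed groups are pairwise disjoint, so 2 is the maximum.

2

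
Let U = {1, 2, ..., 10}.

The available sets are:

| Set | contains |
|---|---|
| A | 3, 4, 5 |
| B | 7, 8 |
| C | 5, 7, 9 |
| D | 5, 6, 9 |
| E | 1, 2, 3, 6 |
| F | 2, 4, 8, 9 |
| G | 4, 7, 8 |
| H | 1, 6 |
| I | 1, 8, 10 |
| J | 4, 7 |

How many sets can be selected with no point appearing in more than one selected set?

A, B, H are pairwise disjoint (A={3,4,5}; B={7,8}; H={1,6}).
Every remaining set overlaps one of these, and no 4 of the listed sets are pairwise disjoint, so 3 is the maximum.

3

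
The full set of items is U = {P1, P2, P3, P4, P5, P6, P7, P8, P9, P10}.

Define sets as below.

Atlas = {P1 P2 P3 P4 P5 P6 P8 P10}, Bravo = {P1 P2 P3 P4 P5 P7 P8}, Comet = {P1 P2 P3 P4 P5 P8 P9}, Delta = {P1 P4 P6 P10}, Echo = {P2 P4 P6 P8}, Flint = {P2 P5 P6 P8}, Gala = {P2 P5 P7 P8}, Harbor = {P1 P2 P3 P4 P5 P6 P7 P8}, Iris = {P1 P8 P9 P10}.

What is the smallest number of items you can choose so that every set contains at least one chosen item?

2

The 2 items {P2, P10} hit every set.
The sets Delta, Gala are pairwise disjoint, so any hitting set needs a separate item for each — at least 2. Hence 2 is optimal.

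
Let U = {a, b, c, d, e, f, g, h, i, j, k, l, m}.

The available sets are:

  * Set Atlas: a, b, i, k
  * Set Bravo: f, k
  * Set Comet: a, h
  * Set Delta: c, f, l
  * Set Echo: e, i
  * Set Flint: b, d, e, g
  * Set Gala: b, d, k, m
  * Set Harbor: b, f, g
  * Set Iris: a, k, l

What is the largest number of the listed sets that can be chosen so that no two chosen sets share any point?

Comet, Delta, Echo, Gala are pairwise disjoint (Comet={a,h}; Delta={c,f,l}; Echo={e,i}; Gala={b,d,k,m}).
Every remaining set overlaps one of these, and no 5 of the listed sets are pairwise disjoint, so 4 is the maximum.

4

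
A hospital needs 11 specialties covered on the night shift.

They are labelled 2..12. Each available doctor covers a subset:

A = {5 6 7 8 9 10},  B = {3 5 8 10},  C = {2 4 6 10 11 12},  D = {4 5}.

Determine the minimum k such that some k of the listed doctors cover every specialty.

A and B and C together: A ∪ B ∪ C = {2, 3, 4, 5, 6, 7, 8, 9, 10, 11, 12} — every specialty is covered.
Only C contains 2, so C is forced; the remaining 5 specialties need at least 2 more doctors (each remaining doctor adds at most 4) — so at least 3 doctors are needed, and 3 is optimal.

3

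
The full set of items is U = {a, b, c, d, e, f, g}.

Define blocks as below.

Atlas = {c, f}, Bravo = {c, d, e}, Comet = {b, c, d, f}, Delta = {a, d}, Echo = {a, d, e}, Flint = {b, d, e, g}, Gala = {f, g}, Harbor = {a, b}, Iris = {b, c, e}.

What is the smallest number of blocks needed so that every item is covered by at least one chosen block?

Comet and Echo and Flint together: Comet ∪ Echo ∪ Flint = {a, b, c, d, e, f, g} — every item is covered.
No 2 of the 9 blocks cover everything (all 36 combinations miss at least one item), so 3 is optimal.

3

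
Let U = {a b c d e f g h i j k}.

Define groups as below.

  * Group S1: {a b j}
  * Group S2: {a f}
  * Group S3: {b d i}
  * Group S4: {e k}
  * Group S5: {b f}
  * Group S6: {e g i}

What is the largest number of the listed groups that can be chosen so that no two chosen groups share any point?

3

S2, S3, S4 are pairwise disjoint (S2={a,f}; S3={b,d,i}; S4={e,k}).
Every remaining group overlaps one of these, and no 4 of the listed groups are pairwise disjoint, so 3 is the maximum.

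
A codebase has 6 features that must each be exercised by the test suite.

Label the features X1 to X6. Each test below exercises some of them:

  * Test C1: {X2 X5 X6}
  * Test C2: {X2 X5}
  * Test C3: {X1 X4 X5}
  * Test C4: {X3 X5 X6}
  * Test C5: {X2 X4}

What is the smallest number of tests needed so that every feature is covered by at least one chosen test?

3

Take {C1, C3, C4}. Their union is {X1, X2, X3, X4, X5, X6}, which is all 6 features.
Only C3 contains X1, so C3 is forced; the remaining 3 features need at least 2 more tests (each remaining test adds at most 2) — so at least 3 tests are needed, and 3 is optimal.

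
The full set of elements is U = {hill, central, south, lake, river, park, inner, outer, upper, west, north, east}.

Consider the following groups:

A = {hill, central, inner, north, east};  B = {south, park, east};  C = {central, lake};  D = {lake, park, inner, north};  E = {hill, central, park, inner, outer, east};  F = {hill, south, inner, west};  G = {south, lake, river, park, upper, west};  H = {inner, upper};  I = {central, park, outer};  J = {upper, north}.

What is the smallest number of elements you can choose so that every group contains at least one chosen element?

The 4 elements {central, park, inner, upper} hit every group.
No choice of 3 elements meets every group, so 4 is the minimum.

4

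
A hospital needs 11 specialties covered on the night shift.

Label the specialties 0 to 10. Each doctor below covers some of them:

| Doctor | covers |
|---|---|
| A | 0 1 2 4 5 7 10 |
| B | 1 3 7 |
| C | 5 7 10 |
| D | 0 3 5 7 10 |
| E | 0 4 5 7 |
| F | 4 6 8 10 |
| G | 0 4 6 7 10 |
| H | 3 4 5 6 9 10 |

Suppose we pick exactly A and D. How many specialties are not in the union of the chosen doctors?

Union of A, D = {0, 1, 2, 3, 4, 5, 7, 10}.
Not covered: 6, 8, 9 — 3 specialties.

3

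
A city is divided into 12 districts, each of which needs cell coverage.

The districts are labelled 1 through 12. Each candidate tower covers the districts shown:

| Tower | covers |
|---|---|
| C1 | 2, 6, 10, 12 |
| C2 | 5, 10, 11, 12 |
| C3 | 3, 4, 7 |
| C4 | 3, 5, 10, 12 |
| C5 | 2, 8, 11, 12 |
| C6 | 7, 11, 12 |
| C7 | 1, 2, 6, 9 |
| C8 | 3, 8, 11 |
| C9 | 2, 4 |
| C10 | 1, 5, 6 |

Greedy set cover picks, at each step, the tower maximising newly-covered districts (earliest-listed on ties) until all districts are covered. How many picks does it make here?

5

Greedy: pick C1 (covers 4 new) → pick C3 (covers 3 new) → pick C2 (covers 2 new) → pick C7 (covers 2 new) → pick C5 (covers 1 new). Total picks: 5.
(The true minimum cover uses only 4 towers, so greedy is not optimal here.)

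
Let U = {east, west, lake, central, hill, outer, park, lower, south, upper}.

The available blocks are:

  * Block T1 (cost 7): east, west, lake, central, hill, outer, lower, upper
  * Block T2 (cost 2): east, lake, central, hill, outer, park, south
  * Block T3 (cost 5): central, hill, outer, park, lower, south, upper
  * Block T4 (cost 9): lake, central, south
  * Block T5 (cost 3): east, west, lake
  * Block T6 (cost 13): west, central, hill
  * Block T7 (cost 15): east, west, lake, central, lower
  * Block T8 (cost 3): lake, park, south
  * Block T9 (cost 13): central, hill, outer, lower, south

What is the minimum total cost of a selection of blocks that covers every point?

T3, T5 together cover every point (T3 ∪ T5 = {east, west, lake, central, hill, outer, park, lower, south, upper}); total cost 5 + 3 = 8.
The greedy pick T2, T1 costs 9; no covering selection beats 8.

8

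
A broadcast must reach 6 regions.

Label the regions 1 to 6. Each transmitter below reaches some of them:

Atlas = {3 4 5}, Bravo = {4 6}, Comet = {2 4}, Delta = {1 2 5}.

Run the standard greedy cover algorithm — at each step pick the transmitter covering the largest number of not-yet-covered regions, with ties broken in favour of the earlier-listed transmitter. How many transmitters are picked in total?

3

Greedy: pick Atlas (covers 3 new) → pick Delta (covers 2 new) → pick Bravo (covers 1 new). Total picks: 3.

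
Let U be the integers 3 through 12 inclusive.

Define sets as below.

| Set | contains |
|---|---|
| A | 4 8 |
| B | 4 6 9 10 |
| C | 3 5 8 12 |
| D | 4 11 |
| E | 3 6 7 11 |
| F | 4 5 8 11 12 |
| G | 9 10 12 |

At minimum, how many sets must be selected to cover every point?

3

Take {B, C, E}. Their union is {3, 4, 5, 6, 7, 8, 9, 10, 11, 12}, which is all 10 points.
Only E contains 7, so E is forced; the remaining 6 points need at least 2 more sets (each remaining set adds at most 4) — so at least 3 sets are needed, and 3 is optimal.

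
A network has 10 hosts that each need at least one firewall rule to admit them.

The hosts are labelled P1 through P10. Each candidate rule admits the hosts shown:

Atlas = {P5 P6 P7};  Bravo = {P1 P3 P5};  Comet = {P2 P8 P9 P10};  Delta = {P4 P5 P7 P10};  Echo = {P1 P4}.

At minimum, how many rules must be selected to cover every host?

Take {Atlas, Bravo, Comet, Delta}. Their union is {P1, P2, P3, P4, P5, P6, P7, P8, P9, P10}, which is all 10 hosts.
No 3 of the 5 rules cover everything (all 10 combinations miss at least one host), so 4 is optimal.

4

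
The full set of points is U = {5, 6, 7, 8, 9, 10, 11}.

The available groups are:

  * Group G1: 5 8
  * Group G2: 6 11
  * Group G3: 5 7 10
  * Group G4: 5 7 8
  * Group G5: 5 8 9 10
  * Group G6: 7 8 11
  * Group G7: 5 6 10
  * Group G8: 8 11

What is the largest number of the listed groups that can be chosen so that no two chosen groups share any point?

G2, G3 are pairwise disjoint (G2={6,11}; G3={5,7,10}).
Every remaining group overlaps one of these, and no 3 of the listed groups are pairwise disjoint, so 2 is the maximum.

2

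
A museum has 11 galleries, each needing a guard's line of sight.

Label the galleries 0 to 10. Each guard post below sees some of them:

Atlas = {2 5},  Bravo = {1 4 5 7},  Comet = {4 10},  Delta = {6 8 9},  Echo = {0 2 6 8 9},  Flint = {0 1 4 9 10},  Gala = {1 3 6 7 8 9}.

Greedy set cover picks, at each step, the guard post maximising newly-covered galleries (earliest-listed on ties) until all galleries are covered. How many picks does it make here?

3

Greedy: pick Gala (covers 6 new) → pick Flint (covers 3 new) → pick Atlas (covers 2 new). Total picks: 3.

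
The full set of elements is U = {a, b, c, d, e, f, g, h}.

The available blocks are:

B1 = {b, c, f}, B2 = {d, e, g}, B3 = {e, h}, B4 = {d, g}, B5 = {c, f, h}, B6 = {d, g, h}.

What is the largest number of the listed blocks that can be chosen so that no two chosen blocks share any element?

B1, B3, B4 are pairwise disjoint (B1={b,c,f}; B3={e,h}; B4={d,g}).
Every remaining block overlaps one of these, and no 4 of the listed blocks are pairwise disjoint, so 3 is the maximum.

3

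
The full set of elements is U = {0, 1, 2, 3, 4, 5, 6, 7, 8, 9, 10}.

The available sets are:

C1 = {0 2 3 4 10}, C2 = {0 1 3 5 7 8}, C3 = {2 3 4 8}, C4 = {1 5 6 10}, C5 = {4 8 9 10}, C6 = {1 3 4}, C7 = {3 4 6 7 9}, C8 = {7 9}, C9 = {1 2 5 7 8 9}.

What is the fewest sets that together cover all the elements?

C1, C7, and C9 cover everything between them: the union {0, 1, 2, 3, 4, 5, 6, 7, 8, 9, 10} is all of U.
No 2 of the 9 sets cover everything (all 36 combinations miss at least one element), so 3 is optimal.

3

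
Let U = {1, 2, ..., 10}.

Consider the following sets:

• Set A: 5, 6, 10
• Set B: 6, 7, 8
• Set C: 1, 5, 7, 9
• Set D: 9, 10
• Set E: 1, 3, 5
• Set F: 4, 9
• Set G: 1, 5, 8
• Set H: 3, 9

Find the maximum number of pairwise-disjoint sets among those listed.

B, D, E are pairwise disjoint (B={6,7,8}; D={9,10}; E={1,3,5}).
Every remaining set overlaps one of these, and no 4 of the listed sets are pairwise disjoint, so 3 is the maximum.

3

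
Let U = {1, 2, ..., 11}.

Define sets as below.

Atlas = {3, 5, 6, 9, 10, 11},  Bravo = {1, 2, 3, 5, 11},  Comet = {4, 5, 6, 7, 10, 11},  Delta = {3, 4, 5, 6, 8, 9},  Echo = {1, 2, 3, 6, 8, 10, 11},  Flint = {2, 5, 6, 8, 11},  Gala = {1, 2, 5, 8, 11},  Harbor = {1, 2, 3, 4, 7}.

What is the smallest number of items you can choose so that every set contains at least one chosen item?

2

Take H = {3, 5}. Each listed set contains at least one of these, so H is a hitting set of size 2.
No single item lies in every set, so at least 2 are needed and 2 is optimal.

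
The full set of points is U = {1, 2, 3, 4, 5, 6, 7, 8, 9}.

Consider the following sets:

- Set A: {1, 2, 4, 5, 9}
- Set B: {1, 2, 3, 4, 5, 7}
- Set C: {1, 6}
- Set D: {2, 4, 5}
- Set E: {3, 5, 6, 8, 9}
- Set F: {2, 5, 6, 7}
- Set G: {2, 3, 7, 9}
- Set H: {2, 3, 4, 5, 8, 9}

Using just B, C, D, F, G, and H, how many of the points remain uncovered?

Union of B, C, D, F, G, H = {1, 2, 3, 4, 5, 6, 7, 8, 9} — that's every point, so 0 are uncovered.

0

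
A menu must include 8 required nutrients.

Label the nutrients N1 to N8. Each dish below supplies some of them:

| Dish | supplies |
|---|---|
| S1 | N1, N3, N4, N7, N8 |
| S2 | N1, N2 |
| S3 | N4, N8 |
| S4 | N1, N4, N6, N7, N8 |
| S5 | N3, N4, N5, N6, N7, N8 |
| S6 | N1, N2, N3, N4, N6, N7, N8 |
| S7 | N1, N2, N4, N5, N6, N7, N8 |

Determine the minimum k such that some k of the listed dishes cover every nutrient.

S1 and S7 together: S1 ∪ S7 = {N1, N2, N3, N4, N5, N6, N7, N8} — every nutrient is covered.
No single dish has all 8 nutrients (the largest, S6, has 7), so 2 is optimal.

2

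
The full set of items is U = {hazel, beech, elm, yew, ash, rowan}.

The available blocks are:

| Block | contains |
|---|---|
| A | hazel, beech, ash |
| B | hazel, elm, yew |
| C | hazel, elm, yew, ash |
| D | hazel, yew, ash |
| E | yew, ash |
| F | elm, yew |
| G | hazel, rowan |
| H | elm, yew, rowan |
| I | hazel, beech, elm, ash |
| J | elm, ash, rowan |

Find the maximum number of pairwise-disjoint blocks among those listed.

2

A, H are pairwise disjoint (A={hazel,beech,ash}; H={elm,yew,rowan}).
Every remaining block overlaps one of these, and no 3 of the listed blocks are pairwise disjoint, so 2 is the maximum.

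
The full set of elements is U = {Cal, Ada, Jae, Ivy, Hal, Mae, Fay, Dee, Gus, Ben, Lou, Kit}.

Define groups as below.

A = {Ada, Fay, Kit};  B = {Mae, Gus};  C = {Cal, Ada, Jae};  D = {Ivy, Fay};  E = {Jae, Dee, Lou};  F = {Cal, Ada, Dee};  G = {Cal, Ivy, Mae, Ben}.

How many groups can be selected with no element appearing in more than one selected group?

A, B, E are pairwise disjoint (A={Ada,Fay,Kit}; B={Mae,Gus}; E={Jae,Dee,Lou}).
Every remaining group overlaps one of these, and no 4 of the listed groups are pairwise disjoint, so 3 is the maximum.

3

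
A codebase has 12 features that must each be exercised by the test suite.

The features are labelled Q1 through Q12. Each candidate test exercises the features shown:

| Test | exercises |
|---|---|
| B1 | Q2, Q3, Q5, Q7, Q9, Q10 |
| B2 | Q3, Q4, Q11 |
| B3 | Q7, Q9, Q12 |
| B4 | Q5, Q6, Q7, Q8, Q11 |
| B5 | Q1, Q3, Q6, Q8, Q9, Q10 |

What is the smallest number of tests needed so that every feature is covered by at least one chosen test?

4

B1 and B2 and B3 and B5 together: B1 ∪ B2 ∪ B3 ∪ B5 = {Q1, Q2, Q3, Q4, Q5, Q6, Q7, Q8, Q9, Q10, Q11, Q12} — every feature is covered.
No 3 of the 5 tests cover everything (all 10 combinations miss at least one feature), so 4 is optimal.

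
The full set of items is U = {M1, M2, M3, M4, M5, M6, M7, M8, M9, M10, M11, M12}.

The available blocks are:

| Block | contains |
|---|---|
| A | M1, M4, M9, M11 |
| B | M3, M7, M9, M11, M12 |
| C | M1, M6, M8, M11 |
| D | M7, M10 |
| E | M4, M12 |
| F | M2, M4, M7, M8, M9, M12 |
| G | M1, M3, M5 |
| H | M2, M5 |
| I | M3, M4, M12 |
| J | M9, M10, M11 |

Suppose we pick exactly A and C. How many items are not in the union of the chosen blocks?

Union of A, C = {M1, M4, M6, M8, M9, M11}.
Not covered: M2, M3, M5, M7, M10, M12 — 6 items.

6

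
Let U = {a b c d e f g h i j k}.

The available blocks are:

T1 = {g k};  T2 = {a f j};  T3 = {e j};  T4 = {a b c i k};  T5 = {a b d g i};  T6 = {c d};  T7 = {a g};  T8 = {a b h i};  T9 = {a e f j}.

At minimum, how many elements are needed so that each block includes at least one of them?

4

T = {c, g, h, j} meets every block (each contains at least one member of T), and |T| = 4.
The blocks T1, T3, T6, T8 are pairwise disjoint, so any hitting set needs a separate element for each — at least 4. Hence 4 is optimal.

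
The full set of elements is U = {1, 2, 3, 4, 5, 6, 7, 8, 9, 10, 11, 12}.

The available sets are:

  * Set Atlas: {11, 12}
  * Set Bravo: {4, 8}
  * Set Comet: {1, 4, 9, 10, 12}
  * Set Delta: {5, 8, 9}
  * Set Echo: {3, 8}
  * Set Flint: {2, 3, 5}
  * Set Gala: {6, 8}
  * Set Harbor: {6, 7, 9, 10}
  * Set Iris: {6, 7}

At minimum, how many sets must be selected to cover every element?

Atlas and Bravo and Comet and Flint and Iris together: Atlas ∪ Bravo ∪ Comet ∪ Flint ∪ Iris = {1, 2, 3, 4, 5, 6, 7, 8, 9, 10, 11, 12} — every element is covered.
No 4 of the 9 sets cover everything (all 126 combinations miss at least one element), so 5 is optimal.

5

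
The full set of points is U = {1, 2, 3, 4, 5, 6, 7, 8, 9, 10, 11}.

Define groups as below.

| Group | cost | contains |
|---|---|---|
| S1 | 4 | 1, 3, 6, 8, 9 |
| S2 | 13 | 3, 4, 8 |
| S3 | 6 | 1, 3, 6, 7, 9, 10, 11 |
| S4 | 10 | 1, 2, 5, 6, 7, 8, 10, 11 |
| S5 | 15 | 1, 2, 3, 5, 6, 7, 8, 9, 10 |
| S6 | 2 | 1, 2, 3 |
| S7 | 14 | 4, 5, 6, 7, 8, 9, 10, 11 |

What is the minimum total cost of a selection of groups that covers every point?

S6, S7 together cover every point (S6 ∪ S7 = {1, 2, 3, 4, 5, 6, 7, 8, 9, 10, 11}); total cost 2 + 14 = 16.
The greedy pick S6, S3, S1, S7 costs 26; no covering selection beats 16.

16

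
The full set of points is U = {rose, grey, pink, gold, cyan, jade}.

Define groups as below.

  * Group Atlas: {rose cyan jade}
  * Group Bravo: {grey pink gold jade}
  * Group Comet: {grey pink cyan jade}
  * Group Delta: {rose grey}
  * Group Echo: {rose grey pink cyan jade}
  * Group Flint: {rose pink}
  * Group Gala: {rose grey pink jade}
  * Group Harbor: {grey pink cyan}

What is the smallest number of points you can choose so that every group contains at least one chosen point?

2

H = {rose, pink} meets every group (each contains at least one member of H), and |H| = 2.
No single point lies in every group, so at least 2 are needed and 2 is optimal.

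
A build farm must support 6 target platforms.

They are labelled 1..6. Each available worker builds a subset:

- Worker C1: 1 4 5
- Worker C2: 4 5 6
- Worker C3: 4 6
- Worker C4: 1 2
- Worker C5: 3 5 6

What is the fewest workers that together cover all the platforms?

C1 and C4 and C5 together: C1 ∪ C4 ∪ C5 = {1, 2, 3, 4, 5, 6} — every platform is covered.
Only C4 contains 2, so C4 is forced; the remaining 4 platforms need at least 2 more workers (each remaining worker adds at most 3) — so at least 3 workers are needed, and 3 is optimal.

3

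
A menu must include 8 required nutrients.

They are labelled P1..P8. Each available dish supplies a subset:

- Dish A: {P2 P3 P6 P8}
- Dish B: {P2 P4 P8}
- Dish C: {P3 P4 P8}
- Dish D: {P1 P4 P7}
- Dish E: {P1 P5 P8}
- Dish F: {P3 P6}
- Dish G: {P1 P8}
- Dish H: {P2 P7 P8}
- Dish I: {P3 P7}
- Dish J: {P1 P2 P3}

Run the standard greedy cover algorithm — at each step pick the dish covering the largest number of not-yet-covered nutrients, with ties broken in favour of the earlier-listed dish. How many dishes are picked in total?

3

Greedy: pick A (covers 4 new) → pick D (covers 3 new) → pick E (covers 1 new). Total picks: 3.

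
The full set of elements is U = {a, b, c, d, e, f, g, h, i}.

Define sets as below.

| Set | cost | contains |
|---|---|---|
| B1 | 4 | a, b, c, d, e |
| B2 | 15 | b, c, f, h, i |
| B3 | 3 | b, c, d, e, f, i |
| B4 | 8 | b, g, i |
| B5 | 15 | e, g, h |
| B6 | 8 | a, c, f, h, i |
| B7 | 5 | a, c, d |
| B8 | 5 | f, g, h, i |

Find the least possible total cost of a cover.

B1, B8 together cover every element (B1 ∪ B8 = {a, b, c, d, e, f, g, h, i}); total cost 4 + 5 = 9.
The greedy pick B3, B8, B1 costs 12; no covering selection beats 9.

9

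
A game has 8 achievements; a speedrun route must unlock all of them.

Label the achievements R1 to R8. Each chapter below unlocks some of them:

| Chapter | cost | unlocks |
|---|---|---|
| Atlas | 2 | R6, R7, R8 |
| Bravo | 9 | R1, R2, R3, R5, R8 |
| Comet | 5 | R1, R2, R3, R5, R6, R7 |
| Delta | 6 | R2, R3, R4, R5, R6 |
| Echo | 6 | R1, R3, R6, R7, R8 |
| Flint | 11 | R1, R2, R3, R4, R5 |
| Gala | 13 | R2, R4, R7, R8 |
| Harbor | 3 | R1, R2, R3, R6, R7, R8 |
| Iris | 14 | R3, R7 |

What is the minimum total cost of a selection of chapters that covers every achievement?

9

Delta, Harbor together cover every achievement (Delta ∪ Harbor = {R1, R2, R3, R4, R5, R6, R7, R8}); total cost 6 + 3 = 9.
No covering selection has total cost below 9.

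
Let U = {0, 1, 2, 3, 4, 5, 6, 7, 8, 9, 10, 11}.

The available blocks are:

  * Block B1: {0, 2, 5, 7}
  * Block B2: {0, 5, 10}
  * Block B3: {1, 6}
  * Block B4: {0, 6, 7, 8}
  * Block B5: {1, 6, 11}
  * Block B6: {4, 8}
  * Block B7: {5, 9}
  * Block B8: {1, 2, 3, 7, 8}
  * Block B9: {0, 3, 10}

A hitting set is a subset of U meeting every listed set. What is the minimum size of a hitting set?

4

H = {1, 3, 5, 8} meets every block (each contains at least one member of H), and |H| = 4.
The blocks B5, B6, B7, B9 are pairwise disjoint, so any hitting set needs a separate point for each — at least 4. Hence 4 is optimal.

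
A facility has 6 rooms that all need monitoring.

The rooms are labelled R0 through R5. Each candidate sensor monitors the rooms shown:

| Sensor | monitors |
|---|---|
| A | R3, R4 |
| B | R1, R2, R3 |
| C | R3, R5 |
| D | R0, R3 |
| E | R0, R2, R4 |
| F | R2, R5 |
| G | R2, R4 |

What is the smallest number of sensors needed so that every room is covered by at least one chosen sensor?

3

B and E and F together: B ∪ E ∪ F = {R0, R1, R2, R3, R4, R5} — every room is covered.
Only B contains R1, so B is forced; the remaining 3 rooms need at least 2 more sensors (each remaining sensor adds at most 2) — so at least 3 sensors are needed, and 3 is optimal.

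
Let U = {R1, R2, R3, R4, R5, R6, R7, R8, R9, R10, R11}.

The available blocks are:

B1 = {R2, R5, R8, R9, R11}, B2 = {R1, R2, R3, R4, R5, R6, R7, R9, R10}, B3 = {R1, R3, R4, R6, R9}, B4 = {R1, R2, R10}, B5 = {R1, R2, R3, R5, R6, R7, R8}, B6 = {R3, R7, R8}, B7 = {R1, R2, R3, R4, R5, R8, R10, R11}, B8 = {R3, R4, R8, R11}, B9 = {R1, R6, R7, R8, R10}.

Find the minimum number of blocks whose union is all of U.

B1 and B2 together: B1 ∪ B2 = {R1, R2, R3, R4, R5, R6, R7, R8, R9, R10, R11} — every point is covered.
No single block has all 11 points (the largest, B2, has 9), so 2 is optimal.

2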